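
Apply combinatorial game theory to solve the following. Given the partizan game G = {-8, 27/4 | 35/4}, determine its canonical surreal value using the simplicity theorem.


Left options: {-8, 27/4}, max = 27/4
Right options: {35/4}, min = 35/4
All options are numbers and max(Left) < min(Right), so by the simplicity theorem the value is the simplest (earliest-born) number strictly between 27/4 and 35/4.
Integers 7 through 8 all lie strictly between 27/4 and 35/4.
Among integers, the simplest (lowest birthday = smallest |n|; 0 is born on day 0, +-n on day n) is 7.
No non-integer in the interval can be simpler: if x is a non-integer in the interval, then floor(x) or ceil(x) also lies in the interval (the interval contains an integer), and both are proper prefixes of x's sign expansion, i.e. born earlier. So the game value is 7.
Game value = 7

7


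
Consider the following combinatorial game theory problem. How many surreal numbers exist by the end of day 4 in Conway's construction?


Day 0: {|} = 0 is born. Count = 1.
Day n: the number of surreal numbers born by day n is 2^(n+1) - 1.
By day 0: 2^1 - 1 = 1
By day 1: 2^2 - 1 = 3
By day 2: 2^3 - 1 = 7
By day 3: 2^4 - 1 = 15
By day 4: 2^5 - 1 = 31
By day 4: 31 surreal numbers.

31


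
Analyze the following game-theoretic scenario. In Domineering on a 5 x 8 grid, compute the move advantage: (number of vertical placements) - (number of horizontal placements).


Board is 5 x 8 (rows x cols).
Left (vertical) placements: (rows-1) * cols = 4 * 8 = 32
Right (horizontal) placements: rows * (cols-1) = 5 * 7 = 35
Advantage = Left - Right = 32 - 35 = -3

-3


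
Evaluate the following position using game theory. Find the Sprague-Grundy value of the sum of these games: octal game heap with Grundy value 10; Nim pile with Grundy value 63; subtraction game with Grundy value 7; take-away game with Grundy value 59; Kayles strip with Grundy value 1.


By the Sprague-Grundy theorem, the Grundy value of a sum of games is the XOR of individual Grundy values.
octal game heap: Grundy value = 10. Running XOR: 0 XOR 10 = 10
Nim pile: Grundy value = 63. Running XOR: 10 XOR 63 = 53
subtraction game: Grundy value = 7. Running XOR: 53 XOR 7 = 50
take-away game: Grundy value = 59. Running XOR: 50 XOR 59 = 9
Kayles strip: Grundy value = 1. Running XOR: 9 XOR 1 = 8
The combined Grundy value is 8.

8


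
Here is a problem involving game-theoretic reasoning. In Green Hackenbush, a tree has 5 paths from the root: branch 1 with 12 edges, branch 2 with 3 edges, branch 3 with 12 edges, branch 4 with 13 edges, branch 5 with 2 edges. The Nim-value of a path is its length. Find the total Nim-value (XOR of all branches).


The tree has 5 branches from the ground vertex.
In Green Hackenbush, the Nim-value of a simple path of length k is k.
Branch 1: length 12, Nim-value = 12
Branch 2: length 3, Nim-value = 3
Branch 3: length 12, Nim-value = 12
Branch 4: length 13, Nim-value = 13
Branch 5: length 2, Nim-value = 2
Total Nim-value = XOR of all branch values:
0 XOR 12 = 12
12 XOR 3 = 15
15 XOR 12 = 3
3 XOR 13 = 14
14 XOR 2 = 12
Nim-value of the tree = 12

12


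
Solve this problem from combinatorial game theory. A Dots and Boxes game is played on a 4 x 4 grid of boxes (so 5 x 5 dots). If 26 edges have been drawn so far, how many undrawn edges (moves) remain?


Grid: 4 x 4 boxes, i.e. 5 rows and 5 columns of dots.
Horizontal edges: (rows + 1) * cols = 5 * 4 = 20
Vertical edges: rows * (cols + 1) = 4 * 5 = 20
Total edges: 20 + 20 = 40
Edges drawn: 26
Remaining: 40 - 26 = 14

14


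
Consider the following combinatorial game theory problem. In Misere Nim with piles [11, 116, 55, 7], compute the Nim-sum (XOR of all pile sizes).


We need the XOR (exclusive or) of all pile sizes.
After XOR-ing pile 1 (size 11): 0 XOR 11 = 11
After XOR-ing pile 2 (size 116): 11 XOR 116 = 127
After XOR-ing pile 3 (size 55): 127 XOR 55 = 72
After XOR-ing pile 4 (size 7): 72 XOR 7 = 79
The Nim-value of this position is 79.

79


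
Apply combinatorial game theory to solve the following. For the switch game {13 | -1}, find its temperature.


The game is {13 | -1}, a switch {a | b} with numbers a > b.
Cooling {a | b} by t gives {a - t | b + t}, which stops being hot when a - t = b + t, i.e. at t = (a - b)/2. So the temperature of a switch is (a - b)/2.
Temperature = (Left option - Right option) / 2
= (13 - (-1)) / 2
= 14 / 2
= 7

7


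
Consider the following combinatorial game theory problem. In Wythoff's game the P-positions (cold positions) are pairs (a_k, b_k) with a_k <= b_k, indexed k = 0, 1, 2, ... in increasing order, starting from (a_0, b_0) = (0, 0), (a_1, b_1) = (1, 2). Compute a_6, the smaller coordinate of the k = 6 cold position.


By Wythoff's theorem, a_k = floor(k * phi) and b_k = floor(k * phi^2) = a_k + k, where phi = (1 + sqrt(5))/2 is the golden ratio.
phi = (1 + sqrt(5))/2 = 1.618034
k = 6
k * phi = 6 * 1.618034 = 9.708204
a_6 = floor(k * phi) = 9

9


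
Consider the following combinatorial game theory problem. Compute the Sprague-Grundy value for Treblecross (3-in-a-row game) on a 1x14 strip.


Treblecross: place X on empty cells; 3-in-a-row wins.
Playing within two cells of an existing X lets the opponent win at once, so sensible play treats the cells i-2..i+2 around each X as dead. The player left with no safe cell loses, so this is a normal-play take-away game on strips of safe cells.
Placing X at cell i (0-indexed) of a strip of k safe cells leaves independent strips of sizes max(0, i-2) and max(0, k-i-3). Hence G(k) = mex{ G(max(0,i-2)) XOR G(max(0,k-i-3)) : 0 <= i < k }, with G(0) = 0.
G(1): splits (0,0):0^0=0 -> mex({0}) = 1
G(2): splits (0,0):0^0=0 -> mex({0}) = 1
G(3): splits (0,0):0^0=0 -> mex({0}) = 1
G(4): splits (0,1):0^1=1 (0,0):0^0=0 -> mex({0, 1}) = 2
G(5): splits (0,2):0^1=1 (0,1):0^1=1 (0,0):0^0=0 -> mex({0, 1}) = 2
G(6) = mex({1}) = 0
G(7) = mex({0, 1, 2}) = 3
G(8) = mex({0, 1, 2}) = 3
G(9) = mex({0, 2}) = 1
G(10) = mex({0, 2, 3}) = 1
G(11) = mex({0, 3}) = 1
G(12) = mex({1, 3}) = 0
G(13) = mex({0, 1, 2, 3}) = 4
G(14) = mex({0, 1, 2}) = 3
Therefore G(14) = 3.

3


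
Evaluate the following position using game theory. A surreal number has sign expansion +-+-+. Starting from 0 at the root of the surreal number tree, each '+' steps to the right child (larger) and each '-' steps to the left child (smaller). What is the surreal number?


Sign expansion: +-+-+
Rule: track bounds (lo, hi), initially (-inf, +inf). On '+', the current value becomes lo and we move to the simplest number in (value, hi): value + 1 if hi = +inf, otherwise the midpoint (value + hi)/2. On '-', the current value becomes hi and we move to value - 1 if lo = -inf, otherwise the midpoint (lo + value)/2.
Start at 0.
Step 1: sign = +, move right. Bounds: (0, +inf). Value = 1
Step 2: sign = -, move left. Bounds: (0, 1). Value = 1/2
Step 3: sign = +, move right. Bounds: (1/2, 1). Value = 3/4
Step 4: sign = -, move left. Bounds: (1/2, 3/4). Value = 5/8
Step 5: sign = +, move right. Bounds: (5/8, 3/4). Value = 11/16
The surreal number with sign expansion +-+-+ is 11/16.

11/16


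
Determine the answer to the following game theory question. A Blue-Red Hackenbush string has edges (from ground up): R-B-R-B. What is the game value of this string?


Edges (from ground): R-B-R-B
By Berlekamp's sign-expansion rule, a Blue-Red Hackenbush stalk has the value of the surreal number whose sign sequence is the edge sequence with B -> + and R -> -.
Sign sequence: -+-+
Trace the sign expansion in the surreal number tree, starting from 0:
Edge 1: R (sign -) -> bounds (-inf, 0), value = -1
Edge 2: B (sign +) -> bounds (-1, 0), value = -1/2
Edge 3: R (sign -) -> bounds (-1, -1/2), value = -3/4
Edge 4: B (sign +) -> bounds (-3/4, -1/2), value = -5/8
Game value = -5/8

-5/8


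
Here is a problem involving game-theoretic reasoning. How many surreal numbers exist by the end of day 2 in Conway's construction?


Day 0: {|} = 0 is born. Count = 1.
Day n: the number of surreal numbers born by day n is 2^(n+1) - 1.
By day 0: 2^1 - 1 = 1
By day 1: 2^2 - 1 = 3
By day 2: 2^3 - 1 = 7
By day 2: 7 surreal numbers.

7


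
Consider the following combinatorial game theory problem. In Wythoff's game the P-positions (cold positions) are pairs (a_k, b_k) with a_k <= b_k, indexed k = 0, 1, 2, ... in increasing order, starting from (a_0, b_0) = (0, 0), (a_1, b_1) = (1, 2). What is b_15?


By Wythoff's theorem, a_k = floor(k * phi) and b_k = floor(k * phi^2) = a_k + k, where phi = (1 + sqrt(5))/2 is the golden ratio.
phi = (1 + sqrt(5))/2 = 1.618034
phi^2 = phi + 1 = 2.618034
k = 15
k * phi^2 = 15 * 2.618034 = 39.270510
b_15 = floor(k * phi^2) = 39 (check: a_15 + k = 24 + 15 = 39)

39


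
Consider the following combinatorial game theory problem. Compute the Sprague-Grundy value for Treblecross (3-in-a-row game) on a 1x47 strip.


Treblecross: place X on empty cells; 3-in-a-row wins.
Playing within two cells of an existing X lets the opponent win at once, so sensible play treats the cells i-2..i+2 around each X as dead. The player left with no safe cell loses, so this is a normal-play take-away game on strips of safe cells.
Placing X at cell i (0-indexed) of a strip of k safe cells leaves independent strips of sizes max(0, i-2) and max(0, k-i-3). Hence G(k) = mex{ G(max(0,i-2)) XOR G(max(0,k-i-3)) : 0 <= i < k }, with G(0) = 0.
G(1): splits (0,0):0^0=0 -> mex({0}) = 1
G(2): splits (0,0):0^0=0 -> mex({0}) = 1
G(3): splits (0,0):0^0=0 -> mex({0}) = 1
G(4): splits (0,1):0^1=1 (0,0):0^0=0 -> mex({0, 1}) = 2
G(5): splits (0,2):0^1=1 (0,1):0^1=1 (0,0):0^0=0 -> mex({0, 1}) = 2
G(6) = mex({1}) = 0
G(7) = mex({0, 1, 2}) = 3
G(8) = mex({0, 1, 2}) = 3
G(9) = mex({0, 2}) = 1
G(10) = mex({0, 2, 3}) = 1
G(11) = mex({0, 3}) = 1
G(12) = mex({1, 3}) = 0
G(13) = mex({0, 1, 2, 3}) = 4
G(14) = mex({0, 1, 2}) = 3
G(15) = mex({0, 1, 2}) = 3
G(16) = mex({0, 1, 2, 4}) = 3
G(17) = mex({0, 1, 3, 4}) = 2
G(18) = mex({0, 1, 3, 4}) = 2
G(19) = mex({0, 1, 3, 5}) = 2
G(20) = mex({0, 1, 2, 3, 5}) = 4
G(21) = mex({0, 1, 2, 3, 5}) = 4
G(22) = mex({1, 2, 6}) = 0
G(23) = mex({0, 1, 2, 3, 4, 6}) = 5
G(24) = mex({0, 1, 2, 3, 4}) = 5
G(25) = mex({0, 1, 3, 4, 7}) = 2
G(26) = mex({0, 1, 3, 4, 5, 7}) = 2
G(27) = mex({0, 1, 3, 5}) = 2
G(28) = mex({0, 1, 2, 5}) = 3
G(29) = mex({0, 1, 2, 4, 5, 6}) = 3
G(30) = mex({1, 2, 4, 6}) = 0
G(31) = mex({0, 1, 2, 3, 4, 6}) = 5
G(32) = mex({1, 2, 3, 4, 7}) = 0
G(33) = mex({0, 3, 7}) = 1
G(34) = mex({0, 2, 3, 5, 7}) = 1
G(35) = mex({0, 2, 3, 5, 6}) = 1
G(36) = mex({0, 1, 2, 5, 6}) = 3
G(37) = mex({0, 1, 2, 4, 5, 6}) = 3
G(38) = mex({0, 1, 2, 4}) = 3
G(39) = mex({0, 1, 2, 3, 4, 7}) = 5
G(40) = mex({0, 1, 2, 3, 4, 5, 7}) = 6
G(41) = mex({0, 1, 2, 3, 5, 7}) = 4
G(42) = mex({0, 1, 2, 3, 5, 6, 7}) = 4
G(43) = mex({0, 2, 3, 5, 6}) = 1
G(44) = mex({1, 2, 3, 4, 5, 6}) = 0
G(45) = mex({0, 1, 2, 3, 4, 6, 7}) = 5
G(46) = mex({0, 1, 2, 3, 4, 7}) = 5
G(47) = mex({0, 1, 2, 3, 4, 5, 7}) = 6
Therefore G(47) = 6.

6


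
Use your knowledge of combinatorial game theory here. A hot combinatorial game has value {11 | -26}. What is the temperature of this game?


The game is {11 | -26}, a switch {a | b} with numbers a > b.
Cooling {a | b} by t gives {a - t | b + t}, which stops being hot when a - t = b + t, i.e. at t = (a - b)/2. So the temperature of a switch is (a - b)/2.
Temperature = (Left option - Right option) / 2
= (11 - (-26)) / 2
= 37 / 2
= 37/2

37/2


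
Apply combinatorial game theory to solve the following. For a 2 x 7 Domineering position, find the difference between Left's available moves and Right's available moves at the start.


Board is 2 x 7 (rows x cols).
Left (vertical) placements: (rows-1) * cols = 1 * 7 = 7
Right (horizontal) placements: rows * (cols-1) = 2 * 6 = 12
Advantage = Left - Right = 7 - 12 = -5

-5


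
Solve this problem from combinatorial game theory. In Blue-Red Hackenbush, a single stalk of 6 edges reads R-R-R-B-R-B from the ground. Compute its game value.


Edges (from ground): R-R-R-B-R-B
By Berlekamp's sign-expansion rule, a Blue-Red Hackenbush stalk has the value of the surreal number whose sign sequence is the edge sequence with B -> + and R -> -.
Sign sequence: ---+-+
Trace the sign expansion in the surreal number tree, starting from 0:
Edge 1: R (sign -) -> bounds (-inf, 0), value = -1
Edge 2: R (sign -) -> bounds (-inf, -1), value = -2
Edge 3: R (sign -) -> bounds (-inf, -2), value = -3
Edge 4: B (sign +) -> bounds (-3, -2), value = -5/2
Edge 5: R (sign -) -> bounds (-3, -5/2), value = -11/4
Edge 6: B (sign +) -> bounds (-11/4, -5/2), value = -21/8
Game value = -21/8

-21/8


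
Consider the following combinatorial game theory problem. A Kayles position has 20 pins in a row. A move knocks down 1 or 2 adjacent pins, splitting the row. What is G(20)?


Kayles: a move removes 1 or 2 adjacent pins from a contiguous row.
Removing pins from a row of k leaves two independent rows (a, b) with a + b = k - 1 (one pin) or a + b = k - 2 (two pins); an end removal gives a = 0.
By Sprague-Grundy, G(k) = mex{ G(a) XOR G(b) } over all these splits. G(0) = 0.
G(1): splits (0,0):0^0=0 -> mex({0}) = 1
G(2): splits (0,1):0^1=1 (0,0):0^0=0 -> mex({0, 1}) = 2
G(3): splits (0,2):0^2=2 (1,1):1^1=0 (0,1):0^1=1 -> mex({0, 1, 2}) = 3
G(4): splits (0,3):0^3=3 (1,2):1^2=3 (0,2):0^2=2 (1,1):1^1=0 -> mex({0, 2, 3}) = 1
G(5): splits (0,4):0^1=1 (1,3):1^3=2 (2,2):2^2=0 (0,3):0^3=3 (1,2):1^2=3 -> mex({0, 1, 2, 3}) = 4
G(6) = mex({0, 1, 2, 4}) = 3
G(7) = mex({0, 1, 3, 4, 5}) = 2
G(8) = mex({0, 2, 3, 5, 6}) = 1
G(9) = mex({0, 1, 2, 3, 6, 7}) = 4
G(10) = mex({0, 1, 3, 4, 5, 7}) = 2
G(11) = mex({0, 1, 2, 3, 4, 5}) = 6
G(12) = mex({0, 1, 2, 3, 5, 6, 7}) = 4
G(13) = mex({0, 2, 3, 4, 6, 7}) = 1
G(14) = mex({0, 1, 4, 5, 6, 7}) = 2
G(15) = mex({0, 1, 2, 3, 4, 5, 6}) = 7
G(16) = mex({0, 2, 3, 5, 6, 7}) = 1
G(17) = mex({0, 1, 2, 3, 5, 6, 7}) = 4
G(18) = mex({0, 1, 2, 4, 5, 6}) = 3
G(19) = mex({0, 1, 3, 4, 5, 7}) = 2
G(20) = mex({0, 2, 3, 4, 5, 6, 7}) = 1
Therefore G(20) = 1.

1


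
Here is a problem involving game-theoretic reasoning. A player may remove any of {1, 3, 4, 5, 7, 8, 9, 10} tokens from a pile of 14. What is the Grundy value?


The subtraction set is S = {1, 3, 4, 5, 7, 8, 9, 10}.
G(k) = mex{ G(k - s) : s in S, s <= k }. We compute iteratively: G(0) = 0.
G(1) = mex({0}) = 1
G(2) = mex({1}) = 0
G(3) = mex({0}) = 1
G(4) = mex({0, 1}) = 2
G(5) = mex({0, 1, 2}) = 3
G(6) = mex({0, 1, 3}) = 2
G(7) = mex({0, 1, 2}) = 3
G(8) = mex({0, 1, 2, 3}) = 4
G(9) = mex({0, 1, 2, 3, 4}) = 5
G(10) = mex({0, 1, 2, 3, 5}) = 4
G(11) = mex({0, 1, 2, 3, 4}) = 5
G(12) = mex({0, 1, 2, 3, 4, 5}) = 6
G(13) = mex({1, 2, 3, 4, 5, 6}) = 0
G(14) = mex({0, 2, 3, 4, 5}) = 1
Therefore G(14) = 1.

1


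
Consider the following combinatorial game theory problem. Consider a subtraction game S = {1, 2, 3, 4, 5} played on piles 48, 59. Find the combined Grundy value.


Subtraction set: {1, 2, 3, 4, 5}
For this subtraction set, G(n) = n mod 6 (period = max + 1 = 6).
Pile 1 (size 48): G(48) = 48 mod 6 = 0
Pile 2 (size 59): G(59) = 59 mod 6 = 5
Total Grundy value = XOR of all: 0 XOR 5 = 5

5


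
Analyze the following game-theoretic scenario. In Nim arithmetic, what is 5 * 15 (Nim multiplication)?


Nim multiplication is bilinear over XOR: (u XOR v) * w = (u*w) XOR (v*w).
So we split each operand into its bit components and XOR the pairwise Nim products.
5 = 1 + 4 (as XOR of powers of 2).
15 = 1 + 2 + 4 + 8 (as XOR of powers of 2).
Using the standard Nim-product table on single bits:
  2*2 = 3,   2*4 = 8,   2*8 = 12,
  4*4 = 6,   4*8 = 11,  8*8 = 13,
and  1*x = x (identity), k*l = l*k (commutative).
Pairwise Nim products:
  1 * 1 = 1
  1 * 2 = 2
  1 * 4 = 4
  1 * 8 = 8
  4 * 1 = 4
  4 * 2 = 8
  4 * 4 = 6
  4 * 8 = 11
XOR them: 1 XOR 2 XOR 4 XOR 8 XOR 4 XOR 8 XOR 6 XOR 11 = 14.
Result: 5 * 15 = 14 (in Nim).

14


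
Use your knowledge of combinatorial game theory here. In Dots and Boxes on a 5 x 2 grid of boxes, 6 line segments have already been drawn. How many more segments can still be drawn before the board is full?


Grid: 5 x 2 boxes, i.e. 6 rows and 3 columns of dots.
Horizontal edges: (rows + 1) * cols = 6 * 2 = 12
Vertical edges: rows * (cols + 1) = 5 * 3 = 15
Total edges: 12 + 15 = 27
Edges drawn: 6
Remaining: 27 - 6 = 21

21


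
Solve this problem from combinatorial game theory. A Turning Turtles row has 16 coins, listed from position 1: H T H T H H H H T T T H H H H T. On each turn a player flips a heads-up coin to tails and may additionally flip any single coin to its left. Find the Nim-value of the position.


Coins: H T H T H H H H T T T H H H H T
Key fact: a single head at position k behaves exactly like a Nim heap of size k (turning it to T and optionally flipping a coin at j < k corresponds to moving the heap from k to j, or to 0), and heads combine as a disjunctive sum (two heads at the same place would cancel, matching j XOR j = 0). So the Nim-value is the XOR of the 1-indexed positions of the heads.
Face-up positions (1-indexed): [1, 3, 5, 6, 7, 8, 12, 13, 14, 15]
XOR 0 with 1: 0 XOR 1 = 1
XOR 1 with 3: 1 XOR 3 = 2
XOR 2 with 5: 2 XOR 5 = 7
XOR 7 with 6: 7 XOR 6 = 1
XOR 1 with 7: 1 XOR 7 = 6
XOR 6 with 8: 6 XOR 8 = 14
XOR 14 with 12: 14 XOR 12 = 2
XOR 2 with 13: 2 XOR 13 = 15
XOR 15 with 14: 15 XOR 14 = 1
XOR 1 with 15: 1 XOR 15 = 14
Nim-value = 14

14


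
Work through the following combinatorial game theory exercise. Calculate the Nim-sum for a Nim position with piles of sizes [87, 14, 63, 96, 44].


We need the XOR (exclusive or) of all pile sizes.
After XOR-ing pile 1 (size 87): 0 XOR 87 = 87
After XOR-ing pile 2 (size 14): 87 XOR 14 = 89
After XOR-ing pile 3 (size 63): 89 XOR 63 = 102
After XOR-ing pile 4 (size 96): 102 XOR 96 = 6
After XOR-ing pile 5 (size 44): 6 XOR 44 = 42
The Nim-value of this position is 42.

42


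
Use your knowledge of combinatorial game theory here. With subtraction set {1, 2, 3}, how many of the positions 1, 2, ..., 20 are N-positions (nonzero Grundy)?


Subtraction set S = {1, 2, 3}, so G(n) = n mod 4.
G(n) = 0 when n is a multiple of 4.
Multiples of 4 in [1, 20]: 5
N-positions (nonzero Grundy) = 20 - 5 = 15

15


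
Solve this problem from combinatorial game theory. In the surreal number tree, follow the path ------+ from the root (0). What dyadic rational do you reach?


Sign expansion: ------+
Rule: track bounds (lo, hi), initially (-inf, +inf). On '+', the current value becomes lo and we move to the simplest number in (value, hi): value + 1 if hi = +inf, otherwise the midpoint (value + hi)/2. On '-', the current value becomes hi and we move to value - 1 if lo = -inf, otherwise the midpoint (lo + value)/2.
Start at 0.
Step 1: sign = -, move left. Bounds: (-inf, 0). Value = -1
Step 2: sign = -, move left. Bounds: (-inf, -1). Value = -2
Step 3: sign = -, move left. Bounds: (-inf, -2). Value = -3
Step 4: sign = -, move left. Bounds: (-inf, -3). Value = -4
Step 5: sign = -, move left. Bounds: (-inf, -4). Value = -5
Step 6: sign = -, move left. Bounds: (-inf, -5). Value = -6
Step 7: sign = +, move right. Bounds: (-6, -5). Value = -11/2
The surreal number with sign expansion ------+ is -11/2.

-11/2


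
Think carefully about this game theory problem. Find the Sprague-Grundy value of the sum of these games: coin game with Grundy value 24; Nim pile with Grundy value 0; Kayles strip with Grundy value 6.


By the Sprague-Grundy theorem, the Grundy value of a sum of games is the XOR of individual Grundy values.
coin game: Grundy value = 24. Running XOR: 0 XOR 24 = 24
Nim pile: Grundy value = 0. Running XOR: 24 XOR 0 = 24
Kayles strip: Grundy value = 6. Running XOR: 24 XOR 6 = 30
The combined Grundy value is 30.

30


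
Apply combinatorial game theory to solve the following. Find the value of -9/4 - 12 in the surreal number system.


x = -9/4, y = 12
Converting to common denominator: 4
x = -9/4, y = 48/4
x - y = -9/4 - 12 = -57/4

-57/4


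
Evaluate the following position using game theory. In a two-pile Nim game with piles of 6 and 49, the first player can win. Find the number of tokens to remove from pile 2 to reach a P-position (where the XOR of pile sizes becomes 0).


Piles: 6 and 49
Current XOR: 6 XOR 49 = 55 (non-zero, so this is an N-position).
To make the XOR zero, we need to find a move that balances the piles.
For pile 2 (size 49): target = 49 XOR 55 = 6
We reduce pile 2 from 49 to 6.
Tokens removed: 49 - 6 = 43
Verification: 6 XOR 6 = 0

43


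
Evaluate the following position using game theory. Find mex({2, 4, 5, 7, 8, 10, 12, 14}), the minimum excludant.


Set = {2, 4, 5, 7, 8, 10, 12, 14}
0 is NOT in the set. This is the mex.
mex = 0

0


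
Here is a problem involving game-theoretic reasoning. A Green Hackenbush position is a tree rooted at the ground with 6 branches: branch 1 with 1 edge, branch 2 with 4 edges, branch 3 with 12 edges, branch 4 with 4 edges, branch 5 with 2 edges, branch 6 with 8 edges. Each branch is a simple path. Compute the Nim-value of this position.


The tree has 6 branches from the ground vertex.
In Green Hackenbush, the Nim-value of a simple path of length k is k.
Branch 1: length 1, Nim-value = 1
Branch 2: length 4, Nim-value = 4
Branch 3: length 12, Nim-value = 12
Branch 4: length 4, Nim-value = 4
Branch 5: length 2, Nim-value = 2
Branch 6: length 8, Nim-value = 8
Total Nim-value = XOR of all branch values:
0 XOR 1 = 1
1 XOR 4 = 5
5 XOR 12 = 9
9 XOR 4 = 13
13 XOR 2 = 15
15 XOR 8 = 7
Nim-value of the tree = 7

7


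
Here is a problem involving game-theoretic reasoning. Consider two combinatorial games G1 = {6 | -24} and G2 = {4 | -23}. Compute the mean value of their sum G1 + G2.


G1 = {6 | -24}, G2 = {4 | -23}
Each is a switch {a | b} with numbers a > b; its mean value is (a + b)/2, and mean value is additive over game sums: m(G1 + G2) = m(G1) + m(G2).
Mean of G1 = (6 + (-24))/2 = -18/2 = -9
Mean of G2 = (4 + (-23))/2 = -19/2 = -19/2
Mean of G1 + G2 = -9 + -19/2 = -37/2

-37/2


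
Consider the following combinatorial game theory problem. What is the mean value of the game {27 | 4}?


Game = {27 | 4}, a switch {a | b} with numbers a > b.
Its thermograph has left wall a - t and right wall b + t, which meet at t = (a - b)/2, where both equal (a + b)/2. So the mast (mean value) is at (a + b)/2.
Mean = (27 + (4))/2 = 31/2 = 31/2

31/2


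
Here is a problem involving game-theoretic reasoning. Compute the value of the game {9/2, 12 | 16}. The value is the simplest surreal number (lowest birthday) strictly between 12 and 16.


Left options: {9/2, 12}, max = 12
Right options: {16}, min = 16
All options are numbers and max(Left) < min(Right), so by the simplicity theorem the value is the simplest (earliest-born) number strictly between 12 and 16.
Integers 13 through 15 all lie strictly between 12 and 16.
Among integers, the simplest (lowest birthday = smallest |n|; 0 is born on day 0, +-n on day n) is 13.
No non-integer in the interval can be simpler: if x is a non-integer in the interval, then floor(x) or ceil(x) also lies in the interval (the interval contains an integer), and both are proper prefixes of x's sign expansion, i.e. born earlier. So the game value is 13.
Game value = 13

13


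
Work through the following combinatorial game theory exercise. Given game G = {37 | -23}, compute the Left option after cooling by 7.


Original game: {37 | -23} (a switch {a | b} with a > b).
Cooling by t (for t below the temperature (a - b)/2 = 30) taxes each move by t: {a | b} cooled by t is {a - t | b + t}.
Cooling amount: t = 7
Cooled Left option: 37 - 7 = 30
Cooled Right option: -23 + 7 = -16
Cooled game: {30 | -16}
Left option = 30

30


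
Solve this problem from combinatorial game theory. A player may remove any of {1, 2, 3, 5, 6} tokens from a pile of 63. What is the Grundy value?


The subtraction set is S = {1, 2, 3, 5, 6}.
G(k) = mex{ G(k - s) : s in S, s <= k }. We compute iteratively: G(0) = 0.
G(1) = mex({0}) = 1
G(2) = mex({0, 1}) = 2
G(3) = mex({0, 1, 2}) = 3
G(4) = mex({1, 2, 3}) = 0
G(5) = mex({0, 2, 3}) = 1
G(6) = mex({0, 1, 3}) = 2
G(7) = mex({0, 1, 2}) = 3
G(8) = mex({1, 2, 3}) = 0
G(9) = mex({0, 2, 3}) = 1
Observe that G(4)..G(9) = 0, 1, 2, 3, 0, 1 repeats G(0)..G(5) = 0, 1, 2, 3, 0, 1.
For k >= max(S) = 6, G(k) is determined by the previous 6 values G(k-6)..G(k-1); a window of 6 consecutive values has recurred shifted by 4, so by induction G(k + 4) = G(k) for all k >= 0: the sequence is periodic from the start with period 4.
One period: G(0..3) = 0, 1, 2, 3.
63 mod 4 = 3, so G(63) = G(3) = 3.

3


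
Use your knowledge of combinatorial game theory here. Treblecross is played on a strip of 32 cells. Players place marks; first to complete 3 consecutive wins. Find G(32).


Treblecross: place X on empty cells; 3-in-a-row wins.
Playing within two cells of an existing X lets the opponent win at once, so sensible play treats the cells i-2..i+2 around each X as dead. The player left with no safe cell loses, so this is a normal-play take-away game on strips of safe cells.
Placing X at cell i (0-indexed) of a strip of k safe cells leaves independent strips of sizes max(0, i-2) and max(0, k-i-3). Hence G(k) = mex{ G(max(0,i-2)) XOR G(max(0,k-i-3)) : 0 <= i < k }, with G(0) = 0.
G(1): splits (0,0):0^0=0 -> mex({0}) = 1
G(2): splits (0,0):0^0=0 -> mex({0}) = 1
G(3): splits (0,0):0^0=0 -> mex({0}) = 1
G(4): splits (0,1):0^1=1 (0,0):0^0=0 -> mex({0, 1}) = 2
G(5): splits (0,2):0^1=1 (0,1):0^1=1 (0,0):0^0=0 -> mex({0, 1}) = 2
G(6) = mex({1}) = 0
G(7) = mex({0, 1, 2}) = 3
G(8) = mex({0, 1, 2}) = 3
G(9) = mex({0, 2}) = 1
G(10) = mex({0, 2, 3}) = 1
G(11) = mex({0, 3}) = 1
G(12) = mex({1, 3}) = 0
G(13) = mex({0, 1, 2, 3}) = 4
G(14) = mex({0, 1, 2}) = 3
G(15) = mex({0, 1, 2}) = 3
G(16) = mex({0, 1, 2, 4}) = 3
G(17) = mex({0, 1, 3, 4}) = 2
G(18) = mex({0, 1, 3, 4}) = 2
G(19) = mex({0, 1, 3, 5}) = 2
G(20) = mex({0, 1, 2, 3, 5}) = 4
G(21) = mex({0, 1, 2, 3, 5}) = 4
G(22) = mex({1, 2, 6}) = 0
G(23) = mex({0, 1, 2, 3, 4, 6}) = 5
G(24) = mex({0, 1, 2, 3, 4}) = 5
G(25) = mex({0, 1, 3, 4, 7}) = 2
G(26) = mex({0, 1, 3, 4, 5, 7}) = 2
G(27) = mex({0, 1, 3, 5}) = 2
G(28) = mex({0, 1, 2, 5}) = 3
G(29) = mex({0, 1, 2, 4, 5, 6}) = 3
G(30) = mex({1, 2, 4, 6}) = 0
G(31) = mex({0, 1, 2, 3, 4, 6}) = 5
G(32) = mex({1, 2, 3, 4, 7}) = 0
Therefore G(32) = 0.

0


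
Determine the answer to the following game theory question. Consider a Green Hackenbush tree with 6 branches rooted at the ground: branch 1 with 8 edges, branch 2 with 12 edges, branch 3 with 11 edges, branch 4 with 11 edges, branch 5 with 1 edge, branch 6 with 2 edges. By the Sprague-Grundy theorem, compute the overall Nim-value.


The tree has 6 branches from the ground vertex.
In Green Hackenbush, the Nim-value of a simple path of length k is k.
Branch 1: length 8, Nim-value = 8
Branch 2: length 12, Nim-value = 12
Branch 3: length 11, Nim-value = 11
Branch 4: length 11, Nim-value = 11
Branch 5: length 1, Nim-value = 1
Branch 6: length 2, Nim-value = 2
Total Nim-value = XOR of all branch values:
0 XOR 8 = 8
8 XOR 12 = 4
4 XOR 11 = 15
15 XOR 11 = 4
4 XOR 1 = 5
5 XOR 2 = 7
Nim-value of the tree = 7

7


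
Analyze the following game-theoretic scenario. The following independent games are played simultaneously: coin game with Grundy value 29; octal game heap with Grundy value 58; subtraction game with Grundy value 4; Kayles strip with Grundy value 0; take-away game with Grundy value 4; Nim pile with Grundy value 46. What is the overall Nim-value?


By the Sprague-Grundy theorem, the Grundy value of a sum of games is the XOR of individual Grundy values.
coin game: Grundy value = 29. Running XOR: 0 XOR 29 = 29
octal game heap: Grundy value = 58. Running XOR: 29 XOR 58 = 39
subtraction game: Grundy value = 4. Running XOR: 39 XOR 4 = 35
Kayles strip: Grundy value = 0. Running XOR: 35 XOR 0 = 35
take-away game: Grundy value = 4. Running XOR: 35 XOR 4 = 39
Nim pile: Grundy value = 46. Running XOR: 39 XOR 46 = 9
The combined Grundy value is 9.

9


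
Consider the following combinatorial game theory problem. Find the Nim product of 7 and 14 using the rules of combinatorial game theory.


Nim multiplication is bilinear over XOR: (u XOR v) * w = (u*w) XOR (v*w).
So we split each operand into its bit components and XOR the pairwise Nim products.
7 = 1 + 2 + 4 (as XOR of powers of 2).
14 = 2 + 4 + 8 (as XOR of powers of 2).
Using the standard Nim-product table on single bits:
  2*2 = 3,   2*4 = 8,   2*8 = 12,
  4*4 = 6,   4*8 = 11,  8*8 = 13,
and  1*x = x (identity), k*l = l*k (commutative).
Pairwise Nim products:
  1 * 2 = 2
  1 * 4 = 4
  1 * 8 = 8
  2 * 2 = 3
  2 * 4 = 8
  2 * 8 = 12
  4 * 2 = 8
  4 * 4 = 6
  4 * 8 = 11
XOR them: 2 XOR 4 XOR 8 XOR 3 XOR 8 XOR 12 XOR 8 XOR 6 XOR 11 = 12.
Result: 7 * 14 = 12 (in Nim).

12


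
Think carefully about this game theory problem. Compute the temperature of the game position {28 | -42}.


The game is {28 | -42}, a switch {a | b} with numbers a > b.
Cooling {a | b} by t gives {a - t | b + t}, which stops being hot when a - t = b + t, i.e. at t = (a - b)/2. So the temperature of a switch is (a - b)/2.
Temperature = (Left option - Right option) / 2
= (28 - (-42)) / 2
= 70 / 2
= 35

35


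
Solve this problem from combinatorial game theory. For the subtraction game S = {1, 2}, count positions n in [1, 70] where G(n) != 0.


Subtraction set S = {1, 2}, so G(n) = n mod 3.
G(n) = 0 when n is a multiple of 3.
Multiples of 3 in [1, 70]: 23
N-positions (nonzero Grundy) = 70 - 23 = 47

47


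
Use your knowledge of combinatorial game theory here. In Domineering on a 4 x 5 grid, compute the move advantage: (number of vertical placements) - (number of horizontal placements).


Board is 4 x 5 (rows x cols).
Left (vertical) placements: (rows-1) * cols = 3 * 5 = 15
Right (horizontal) placements: rows * (cols-1) = 4 * 4 = 16
Advantage = Left - Right = 15 - 16 = -1

-1


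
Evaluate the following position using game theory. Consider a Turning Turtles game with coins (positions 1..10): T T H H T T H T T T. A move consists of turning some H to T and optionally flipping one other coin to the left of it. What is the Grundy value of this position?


Coins: T T H H T T H T T T
Key fact: a single head at position k behaves exactly like a Nim heap of size k (turning it to T and optionally flipping a coin at j < k corresponds to moving the heap from k to j, or to 0), and heads combine as a disjunctive sum (two heads at the same place would cancel, matching j XOR j = 0). So the Nim-value is the XOR of the 1-indexed positions of the heads.
Face-up positions (1-indexed): [3, 4, 7]
XOR 0 with 3: 0 XOR 3 = 3
XOR 3 with 4: 3 XOR 4 = 7
XOR 7 with 7: 7 XOR 7 = 0
Nim-value = 0

0


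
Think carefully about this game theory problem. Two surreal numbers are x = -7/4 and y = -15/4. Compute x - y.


x = -7/4, y = -15/4
Converting to common denominator: 4
x = -7/4, y = -15/4
x - y = -7/4 - -15/4 = 2

2


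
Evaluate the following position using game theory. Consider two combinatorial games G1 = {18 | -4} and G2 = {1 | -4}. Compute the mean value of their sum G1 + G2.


G1 = {18 | -4}, G2 = {1 | -4}
Each is a switch {a | b} with numbers a > b; its mean value is (a + b)/2, and mean value is additive over game sums: m(G1 + G2) = m(G1) + m(G2).
Mean of G1 = (18 + (-4))/2 = 14/2 = 7
Mean of G2 = (1 + (-4))/2 = -3/2 = -3/2
Mean of G1 + G2 = 7 + -3/2 = 11/2

11/2


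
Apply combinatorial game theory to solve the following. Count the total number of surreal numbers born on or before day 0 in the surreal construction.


Day 0: {|} = 0 is born. Count = 1.
Day n: the number of surreal numbers born by day n is 2^(n+1) - 1.
By day 0: 2^1 - 1 = 1
By day 0: 1 surreal numbers.

1


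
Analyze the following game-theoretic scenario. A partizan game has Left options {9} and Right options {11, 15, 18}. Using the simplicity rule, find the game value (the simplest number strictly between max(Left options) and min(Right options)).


Left options: {9}, max = 9
Right options: {11, 15, 18}, min = 11
All options are numbers and max(Left) < min(Right), so by the simplicity theorem the value is the simplest (earliest-born) number strictly between 9 and 11.
The only integer strictly between 9 and 11 is 10.
No non-integer in the interval can be simpler: if x is a non-integer in the interval, then floor(x) or ceil(x) also lies in the interval (the interval contains an integer), and both are proper prefixes of x's sign expansion, i.e. born earlier. So the game value is 10.
Game value = 10

10


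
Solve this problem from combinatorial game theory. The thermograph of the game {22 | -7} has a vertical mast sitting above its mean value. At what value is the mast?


Game = {22 | -7}, a switch {a | b} with numbers a > b.
Its thermograph has left wall a - t and right wall b + t, which meet at t = (a - b)/2, where both equal (a + b)/2. So the mast (mean value) is at (a + b)/2.
Mean = (22 + (-7))/2 = 15/2 = 15/2

15/2


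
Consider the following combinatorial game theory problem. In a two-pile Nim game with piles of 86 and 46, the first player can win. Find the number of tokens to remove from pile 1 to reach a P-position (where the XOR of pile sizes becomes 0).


Piles: 86 and 46
Current XOR: 86 XOR 46 = 120 (non-zero, so this is an N-position).
To make the XOR zero, we need to find a move that balances the piles.
For pile 1 (size 86): target = 86 XOR 120 = 46
We reduce pile 1 from 86 to 46.
Tokens removed: 86 - 46 = 40
Verification: 46 XOR 46 = 0

40


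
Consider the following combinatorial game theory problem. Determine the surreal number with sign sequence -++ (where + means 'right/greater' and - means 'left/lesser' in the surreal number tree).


Sign expansion: -++
Rule: track bounds (lo, hi), initially (-inf, +inf). On '+', the current value becomes lo and we move to the simplest number in (value, hi): value + 1 if hi = +inf, otherwise the midpoint (value + hi)/2. On '-', the current value becomes hi and we move to value - 1 if lo = -inf, otherwise the midpoint (lo + value)/2.
Start at 0.
Step 1: sign = -, move left. Bounds: (-inf, 0). Value = -1
Step 2: sign = +, move right. Bounds: (-1, 0). Value = -1/2
Step 3: sign = +, move right. Bounds: (-1/2, 0). Value = -1/4
The surreal number with sign expansion -++ is -1/4.

-1/4


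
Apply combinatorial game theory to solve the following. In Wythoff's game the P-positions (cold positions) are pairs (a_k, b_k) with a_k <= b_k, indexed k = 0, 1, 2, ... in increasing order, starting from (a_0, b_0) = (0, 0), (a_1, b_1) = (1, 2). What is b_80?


By Wythoff's theorem, a_k = floor(k * phi) and b_k = floor(k * phi^2) = a_k + k, where phi = (1 + sqrt(5))/2 is the golden ratio.
phi = (1 + sqrt(5))/2 = 1.618034
phi^2 = phi + 1 = 2.618034
k = 80
k * phi^2 = 80 * 2.618034 = 209.442719
b_80 = floor(k * phi^2) = 209 (check: a_80 + k = 129 + 80 = 209)

209


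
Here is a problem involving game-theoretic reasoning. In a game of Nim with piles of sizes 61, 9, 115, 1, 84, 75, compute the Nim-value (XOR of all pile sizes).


We need the XOR (exclusive or) of all pile sizes.
After XOR-ing pile 1 (size 61): 0 XOR 61 = 61
After XOR-ing pile 2 (size 9): 61 XOR 9 = 52
After XOR-ing pile 3 (size 115): 52 XOR 115 = 71
After XOR-ing pile 4 (size 1): 71 XOR 1 = 70
After XOR-ing pile 5 (size 84): 70 XOR 84 = 18
After XOR-ing pile 6 (size 75): 18 XOR 75 = 89
The Nim-value of this position is 89.

89


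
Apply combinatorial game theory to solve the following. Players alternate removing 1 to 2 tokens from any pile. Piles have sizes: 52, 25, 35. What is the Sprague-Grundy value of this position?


Subtraction set: {1, 2}
For this subtraction set, G(n) = n mod 3 (period = max + 1 = 3).
Pile 1 (size 52): G(52) = 52 mod 3 = 1
Pile 2 (size 25): G(25) = 25 mod 3 = 1
Pile 3 (size 35): G(35) = 35 mod 3 = 2
Total Grundy value = XOR of all: 1 XOR 1 XOR 2 = 2

2


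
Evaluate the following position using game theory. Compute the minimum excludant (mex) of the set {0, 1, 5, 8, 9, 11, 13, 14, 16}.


Set = {0, 1, 5, 8, 9, 11, 13, 14, 16}
0 is in the set.
1 is in the set.
2 is NOT in the set. This is the mex.
mex = 2

2


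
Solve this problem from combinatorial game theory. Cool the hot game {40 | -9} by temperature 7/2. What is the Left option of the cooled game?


Original game: {40 | -9} (a switch {a | b} with a > b).
Cooling by t (for t below the temperature (a - b)/2 = 49/2) taxes each move by t: {a | b} cooled by t is {a - t | b + t}.
Cooling amount: t = 7/2
Cooled Left option: 40 - 7/2 = 73/2
Cooled Right option: -9 + 7/2 = -11/2
Cooled game: {73/2 | -11/2}
Left option = 73/2

73/2


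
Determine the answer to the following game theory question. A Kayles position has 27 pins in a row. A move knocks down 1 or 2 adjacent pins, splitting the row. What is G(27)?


Kayles: a move removes 1 or 2 adjacent pins from a contiguous row.
Removing pins from a row of k leaves two independent rows (a, b) with a + b = k - 1 (one pin) or a + b = k - 2 (two pins); an end removal gives a = 0.
By Sprague-Grundy, G(k) = mex{ G(a) XOR G(b) } over all these splits. G(0) = 0.
G(1): splits (0,0):0^0=0 -> mex({0}) = 1
G(2): splits (0,1):0^1=1 (0,0):0^0=0 -> mex({0, 1}) = 2
G(3): splits (0,2):0^2=2 (1,1):1^1=0 (0,1):0^1=1 -> mex({0, 1, 2}) = 3
G(4): splits (0,3):0^3=3 (1,2):1^2=3 (0,2):0^2=2 (1,1):1^1=0 -> mex({0, 2, 3}) = 1
G(5): splits (0,4):0^1=1 (1,3):1^3=2 (2,2):2^2=0 (0,3):0^3=3 (1,2):1^2=3 -> mex({0, 1, 2, 3}) = 4
G(6) = mex({0, 1, 2, 4}) = 3
G(7) = mex({0, 1, 3, 4, 5}) = 2
G(8) = mex({0, 2, 3, 5, 6}) = 1
G(9) = mex({0, 1, 2, 3, 6, 7}) = 4
G(10) = mex({0, 1, 3, 4, 5, 7}) = 2
G(11) = mex({0, 1, 2, 3, 4, 5}) = 6
G(12) = mex({0, 1, 2, 3, 5, 6, 7}) = 4
G(13) = mex({0, 2, 3, 4, 6, 7}) = 1
G(14) = mex({0, 1, 4, 5, 6, 7}) = 2
G(15) = mex({0, 1, 2, 3, 4, 5, 6}) = 7
G(16) = mex({0, 2, 3, 5, 6, 7}) = 1
G(17) = mex({0, 1, 2, 3, 5, 6, 7}) = 4
G(18) = mex({0, 1, 2, 4, 5, 6}) = 3
G(19) = mex({0, 1, 3, 4, 5, 7}) = 2
G(20) = mex({0, 2, 3, 4, 5, 6, 7}) = 1
G(21) = mex({0, 1, 2, 3, 5, 6, 7}) = 4
G(22) = mex({0, 1, 2, 3, 4, 5, 7}) = 6
G(23) = mex({0, 1, 2, 3, 4, 5, 6}) = 7
G(24) = mex({0, 1, 2, 3, 5, 6, 7}) = 4
G(25) = mex({0, 2, 3, 4, 6, 7}) = 1
G(26) = mex({0, 1, 3, 4, 5, 6, 7}) = 2
G(27) = mex({0, 1, 2, 3, 4, 5, 6, 7}) = 8
Therefore G(27) = 8.

8


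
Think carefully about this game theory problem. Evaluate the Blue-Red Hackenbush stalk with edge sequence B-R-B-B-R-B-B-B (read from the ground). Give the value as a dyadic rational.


Edges (from ground): B-R-B-B-R-B-B-B
By Berlekamp's sign-expansion rule, a Blue-Red Hackenbush stalk has the value of the surreal number whose sign sequence is the edge sequence with B -> + and R -> -.
Sign sequence: +-++-+++
Trace the sign expansion in the surreal number tree, starting from 0:
Edge 1: B (sign +) -> bounds (0, +inf), value = 1
Edge 2: R (sign -) -> bounds (0, 1), value = 1/2
Edge 3: B (sign +) -> bounds (1/2, 1), value = 3/4
Edge 4: B (sign +) -> bounds (3/4, 1), value = 7/8
Edge 5: R (sign -) -> bounds (3/4, 7/8), value = 13/16
Edge 6: B (sign +) -> bounds (13/16, 7/8), value = 27/32
Edge 7: B (sign +) -> bounds (27/32, 7/8), value = 55/64
Edge 8: B (sign +) -> bounds (55/64, 7/8), value = 111/128
Game value = 111/128

111/128


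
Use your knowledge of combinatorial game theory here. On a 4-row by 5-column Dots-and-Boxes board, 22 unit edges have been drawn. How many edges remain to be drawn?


Grid: 4 x 5 boxes, i.e. 5 rows and 6 columns of dots.
Horizontal edges: (rows + 1) * cols = 5 * 5 = 25
Vertical edges: rows * (cols + 1) = 4 * 6 = 24
Total edges: 25 + 24 = 49
Edges drawn: 22
Remaining: 49 - 22 = 27

27


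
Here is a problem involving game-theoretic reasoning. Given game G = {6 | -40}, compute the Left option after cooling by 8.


Original game: {6 | -40} (a switch {a | b} with a > b).
Cooling by t (for t below the temperature (a - b)/2 = 23) taxes each move by t: {a | b} cooled by t is {a - t | b + t}.
Cooling amount: t = 8
Cooled Left option: 6 - 8 = -2
Cooled Right option: -40 + 8 = -32
Cooled game: {-2 | -32}
Left option = -2

-2


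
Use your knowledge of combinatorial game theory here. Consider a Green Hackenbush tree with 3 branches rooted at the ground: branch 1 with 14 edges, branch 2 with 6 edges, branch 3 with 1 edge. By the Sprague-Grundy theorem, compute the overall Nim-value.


The tree has 3 branches from the ground vertex.
In Green Hackenbush, the Nim-value of a simple path of length k is k.
Branch 1: length 14, Nim-value = 14
Branch 2: length 6, Nim-value = 6
Branch 3: length 1, Nim-value = 1
Total Nim-value = XOR of all branch values:
0 XOR 14 = 14
14 XOR 6 = 8
8 XOR 1 = 9
Nim-value of the tree = 9

9
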